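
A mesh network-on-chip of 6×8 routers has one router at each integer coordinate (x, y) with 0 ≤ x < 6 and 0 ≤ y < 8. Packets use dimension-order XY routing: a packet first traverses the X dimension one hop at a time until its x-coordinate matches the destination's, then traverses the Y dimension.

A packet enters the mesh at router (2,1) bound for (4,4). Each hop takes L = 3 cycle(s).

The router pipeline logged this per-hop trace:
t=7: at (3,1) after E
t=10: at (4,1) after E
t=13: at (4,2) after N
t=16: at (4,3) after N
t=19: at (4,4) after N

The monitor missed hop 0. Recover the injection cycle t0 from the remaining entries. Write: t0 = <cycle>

Hop 1 reached at cycle 7; hop k is at t0 + k·L.
Therefore t0 = 7 − L = 4.

t0 = 4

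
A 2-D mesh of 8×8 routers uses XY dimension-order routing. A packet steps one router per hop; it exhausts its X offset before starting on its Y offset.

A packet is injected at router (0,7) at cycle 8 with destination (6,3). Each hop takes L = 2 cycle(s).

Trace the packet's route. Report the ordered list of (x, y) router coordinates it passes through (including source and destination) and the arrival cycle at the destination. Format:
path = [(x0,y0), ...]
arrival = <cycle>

src (0,7)  cyc=8
E→(1,7)  cyc=10
E→(2,7)  cyc=12
E→(3,7)  cyc=14
E→(4,7)  cyc=16
E→(5,7)  cyc=18
E→(6,7)  cyc=20
S→(6,6)  cyc=22
S→(6,5)  cyc=24
S→(6,4)  cyc=26
S→(6,3)  cyc=28

path = [(0,7), (1,7), (2,7), (3,7), (4,7), (5,7), (6,7), (6,6), (6,5), (6,4), (6,3)]
arrival = 28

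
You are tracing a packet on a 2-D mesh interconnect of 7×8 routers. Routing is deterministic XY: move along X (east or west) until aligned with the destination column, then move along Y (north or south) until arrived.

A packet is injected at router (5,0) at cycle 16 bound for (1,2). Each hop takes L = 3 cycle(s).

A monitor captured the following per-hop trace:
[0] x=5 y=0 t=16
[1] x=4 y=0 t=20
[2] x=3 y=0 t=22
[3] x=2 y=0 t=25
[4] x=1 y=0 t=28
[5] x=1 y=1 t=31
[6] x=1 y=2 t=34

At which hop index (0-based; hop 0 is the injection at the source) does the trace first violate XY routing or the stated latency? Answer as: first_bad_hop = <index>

  1: Δx=-1 Δy=+0 Δt=4 [BAD: Δcyc=4≠L]

first_bad_hop = 1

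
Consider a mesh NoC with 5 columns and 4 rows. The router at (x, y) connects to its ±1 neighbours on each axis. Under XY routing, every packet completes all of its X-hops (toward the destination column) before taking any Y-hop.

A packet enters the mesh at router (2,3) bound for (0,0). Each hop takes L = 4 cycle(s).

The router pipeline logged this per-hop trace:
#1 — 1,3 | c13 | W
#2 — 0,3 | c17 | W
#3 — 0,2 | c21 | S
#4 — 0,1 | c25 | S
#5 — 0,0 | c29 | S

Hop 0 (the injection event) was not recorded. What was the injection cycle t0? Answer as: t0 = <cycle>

Hop 1 reached at cycle 13; hop k is at t0 + k·L.
So t0 = 13 − 1·4 = 9.

t0 = 9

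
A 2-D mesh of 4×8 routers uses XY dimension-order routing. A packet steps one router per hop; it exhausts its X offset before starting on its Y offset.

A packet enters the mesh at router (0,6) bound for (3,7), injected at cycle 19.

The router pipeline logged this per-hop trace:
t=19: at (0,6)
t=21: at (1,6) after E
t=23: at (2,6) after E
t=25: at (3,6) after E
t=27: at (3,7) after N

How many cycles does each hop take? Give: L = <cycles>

Δcyc across hop 0→1: 21 − 19 = 2.
Each hop adds L, hence L = 2.

L = 2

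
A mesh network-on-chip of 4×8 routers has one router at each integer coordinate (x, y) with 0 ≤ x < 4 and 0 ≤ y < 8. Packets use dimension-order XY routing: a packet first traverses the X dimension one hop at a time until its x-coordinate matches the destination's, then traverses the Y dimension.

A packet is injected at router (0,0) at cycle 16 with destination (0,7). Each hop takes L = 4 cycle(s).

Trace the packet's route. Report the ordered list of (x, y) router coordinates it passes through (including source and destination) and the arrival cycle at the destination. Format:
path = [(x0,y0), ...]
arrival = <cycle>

path = [(0,0), (0,1), (0,2), (0,3), (0,4), (0,5), (0,6), (0,7)]
arrival = 44

t=16: at (0,0)
t=20: at (0,1) after N
t=24: at (0,2) after N
t=28: at (0,3) after N
t=32: at (0,4) after N
t=36: at (0,5) after N
t=40: at (0,6) after N
t=44: at (0,7) after N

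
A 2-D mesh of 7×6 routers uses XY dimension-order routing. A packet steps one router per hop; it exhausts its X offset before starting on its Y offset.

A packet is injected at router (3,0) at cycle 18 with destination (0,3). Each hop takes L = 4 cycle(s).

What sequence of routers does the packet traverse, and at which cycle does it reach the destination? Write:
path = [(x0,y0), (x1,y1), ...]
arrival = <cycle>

hop 0: (3,0) @ cyc 18
hop 1: (2,0) @ cyc 22  [W]
hop 2: (1,0) @ cyc 26  [W]
hop 3: (0,0) @ cyc 30  [W]
hop 4: (0,1) @ cyc 34  [N]
hop 5: (0,2) @ cyc 38  [N]
hop 6: (0,3) @ cyc 42  [N]

path = [(3,0), (2,0), (1,0), (0,0), (0,1), (0,2), (0,3)]
arrival = 42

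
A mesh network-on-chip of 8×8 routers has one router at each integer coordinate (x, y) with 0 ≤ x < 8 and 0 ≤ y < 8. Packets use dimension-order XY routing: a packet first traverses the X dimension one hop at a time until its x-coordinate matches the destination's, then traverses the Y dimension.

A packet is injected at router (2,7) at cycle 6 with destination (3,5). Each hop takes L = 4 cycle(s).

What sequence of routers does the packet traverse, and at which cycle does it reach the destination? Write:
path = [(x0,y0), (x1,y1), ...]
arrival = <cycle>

path = [(2,7), (3,7), (3,6), (3,5)]
arrival = 18

hop 0: (2,7) @ cyc 6
hop 1: (3,7) @ cyc 10  [E]
hop 2: (3,6) @ cyc 14  [S]
hop 3: (3,5) @ cyc 18  [S]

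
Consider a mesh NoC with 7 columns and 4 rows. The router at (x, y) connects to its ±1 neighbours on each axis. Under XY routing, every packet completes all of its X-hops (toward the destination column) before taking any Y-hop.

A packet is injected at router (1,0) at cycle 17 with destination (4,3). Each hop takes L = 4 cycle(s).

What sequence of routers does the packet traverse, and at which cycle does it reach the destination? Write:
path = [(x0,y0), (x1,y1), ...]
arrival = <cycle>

hop 0: (1,0) @ cyc 17
hop 1: (2,0) @ cyc 21  [E]
hop 2: (3,0) @ cyc 25  [E]
hop 3: (4,0) @ cyc 29  [E]
hop 4: (4,1) @ cyc 33  [N]
hop 5: (4,2) @ cyc 37  [N]
hop 6: (4,3) @ cyc 41  [N]

path = [(1,0), (2,0), (3,0), (4,0), (4,1), (4,2), (4,3)]
arrival = 41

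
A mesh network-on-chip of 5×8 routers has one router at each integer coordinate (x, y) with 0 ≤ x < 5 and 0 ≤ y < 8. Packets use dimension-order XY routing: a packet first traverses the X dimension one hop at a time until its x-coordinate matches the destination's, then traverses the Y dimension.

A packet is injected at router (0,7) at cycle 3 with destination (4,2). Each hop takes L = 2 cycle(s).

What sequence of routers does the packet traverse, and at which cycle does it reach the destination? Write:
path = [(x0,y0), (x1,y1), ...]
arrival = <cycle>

#0 — 0,7 | c3
#1 — 1,7 | c5 | E
#2 — 2,7 | c7 | E
#3 — 3,7 | c9 | E
#4 — 4,7 | c11 | E
#5 — 4,6 | c13 | S
#6 — 4,5 | c15 | S
#7 — 4,4 | c17 | S
#8 — 4,3 | c19 | S
#9 — 4,2 | c21 | S

path = [(0,7), (1,7), (2,7), (3,7), (4,7), (4,6), (4,5), (4,4), (4,3), (4,2)]
arrival = 21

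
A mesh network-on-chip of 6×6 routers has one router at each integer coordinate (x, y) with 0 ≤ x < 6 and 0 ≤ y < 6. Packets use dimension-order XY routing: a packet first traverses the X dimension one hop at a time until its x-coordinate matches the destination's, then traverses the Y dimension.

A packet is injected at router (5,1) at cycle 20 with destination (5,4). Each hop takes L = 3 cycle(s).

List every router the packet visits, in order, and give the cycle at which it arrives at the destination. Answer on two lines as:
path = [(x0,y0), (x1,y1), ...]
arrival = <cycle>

src (5,1)  cyc=20
N→(5,2)  cyc=23
N→(5,3)  cyc=26
N→(5,4)  cyc=29

path = [(5,1), (5,2), (5,3), (5,4)]
arrival = 29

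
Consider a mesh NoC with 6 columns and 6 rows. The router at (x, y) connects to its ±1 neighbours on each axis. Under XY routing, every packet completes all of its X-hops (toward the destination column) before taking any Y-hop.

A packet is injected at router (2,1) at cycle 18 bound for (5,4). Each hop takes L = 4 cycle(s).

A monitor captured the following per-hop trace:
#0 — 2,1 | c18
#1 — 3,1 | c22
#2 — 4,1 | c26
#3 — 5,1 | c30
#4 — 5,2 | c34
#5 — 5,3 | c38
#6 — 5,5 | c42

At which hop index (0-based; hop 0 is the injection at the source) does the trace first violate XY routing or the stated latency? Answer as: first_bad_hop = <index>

first_bad_hop = 6

[1] (+1,+0) / 4c ⇒ ok
[2] (+1,+0) / 4c ⇒ ok
[3] (+1,+0) / 4c ⇒ ok
[4] (+0,+1) / 4c ⇒ ok
[5] (+0,+1) / 4c ⇒ ok
[6] (+0,+2) / 4c ⇒ BAD: non-unit step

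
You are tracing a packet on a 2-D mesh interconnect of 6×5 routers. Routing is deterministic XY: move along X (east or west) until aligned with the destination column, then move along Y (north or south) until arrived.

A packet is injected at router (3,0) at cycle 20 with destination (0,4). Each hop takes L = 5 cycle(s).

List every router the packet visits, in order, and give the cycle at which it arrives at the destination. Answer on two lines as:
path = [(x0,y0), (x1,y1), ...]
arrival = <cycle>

path = [(3,0), (2,0), (1,0), (0,0), (0,1), (0,2), (0,3), (0,4)]
arrival = 55

src (3,0)  cyc=20
W→(2,0)  cyc=25
W→(1,0)  cyc=30
W→(0,0)  cyc=35
N→(0,1)  cyc=40
N→(0,2)  cyc=45
N→(0,3)  cyc=50
N→(0,4)  cyc=55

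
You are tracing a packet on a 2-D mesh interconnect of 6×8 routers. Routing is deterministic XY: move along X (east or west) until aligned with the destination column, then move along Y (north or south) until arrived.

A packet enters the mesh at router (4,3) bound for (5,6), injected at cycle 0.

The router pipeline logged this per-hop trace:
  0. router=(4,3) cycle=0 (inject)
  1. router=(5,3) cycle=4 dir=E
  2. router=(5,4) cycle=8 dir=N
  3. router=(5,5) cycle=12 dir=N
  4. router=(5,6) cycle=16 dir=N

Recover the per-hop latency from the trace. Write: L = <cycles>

L = 4

Δcyc across hop 0→1: 4 − 0 = 4.
Each hop adds L, hence L = 4.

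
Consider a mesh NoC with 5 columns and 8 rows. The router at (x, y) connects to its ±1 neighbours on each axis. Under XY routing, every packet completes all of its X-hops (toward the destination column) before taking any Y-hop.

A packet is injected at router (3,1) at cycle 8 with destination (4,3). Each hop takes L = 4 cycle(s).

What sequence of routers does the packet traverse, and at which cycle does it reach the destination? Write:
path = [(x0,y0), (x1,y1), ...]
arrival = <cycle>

[0] x=3 y=1 t=8
[1] x=4 y=1 t=12 →E
[2] x=4 y=2 t=16 →N
[3] x=4 y=3 t=20 →N

path = [(3,1), (4,1), (4,2), (4,3)]
arrival = 20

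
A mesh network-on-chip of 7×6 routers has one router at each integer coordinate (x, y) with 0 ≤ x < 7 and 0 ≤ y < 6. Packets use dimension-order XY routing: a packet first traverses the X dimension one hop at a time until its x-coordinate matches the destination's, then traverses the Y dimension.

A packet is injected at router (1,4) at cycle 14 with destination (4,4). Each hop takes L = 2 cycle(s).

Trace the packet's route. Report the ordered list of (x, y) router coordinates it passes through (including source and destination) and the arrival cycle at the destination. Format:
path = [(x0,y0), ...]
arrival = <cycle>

[0] x=1 y=4 t=14
[1] x=2 y=4 t=16 →E
[2] x=3 y=4 t=18 →E
[3] x=4 y=4 t=20 →E

path = [(1,4), (2,4), (3,4), (4,4)]
arrival = 20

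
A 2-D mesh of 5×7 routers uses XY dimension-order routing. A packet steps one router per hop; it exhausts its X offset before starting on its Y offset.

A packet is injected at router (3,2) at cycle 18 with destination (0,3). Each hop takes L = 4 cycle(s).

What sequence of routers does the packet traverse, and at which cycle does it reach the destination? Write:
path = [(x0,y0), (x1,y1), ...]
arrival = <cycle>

  0. router=(3,2) cycle=18 (inject)
  1. router=(2,2) cycle=22 dir=W
  2. router=(1,2) cycle=26 dir=W
  3. router=(0,2) cycle=30 dir=W
  4. router=(0,3) cycle=34 dir=N

path = [(3,2), (2,2), (1,2), (0,2), (0,3)]
arrival = 34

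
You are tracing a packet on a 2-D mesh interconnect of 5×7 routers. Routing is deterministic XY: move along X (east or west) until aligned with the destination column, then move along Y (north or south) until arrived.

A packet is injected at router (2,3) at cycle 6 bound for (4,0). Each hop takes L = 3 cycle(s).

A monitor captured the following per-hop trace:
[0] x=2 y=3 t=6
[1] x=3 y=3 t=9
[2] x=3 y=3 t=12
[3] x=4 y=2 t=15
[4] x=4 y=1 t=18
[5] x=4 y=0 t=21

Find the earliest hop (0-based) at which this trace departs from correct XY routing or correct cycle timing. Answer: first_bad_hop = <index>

first_bad_hop = 2

[1] (+1,+0) / 3c ⇒ ok
[2] (+0,+0) / 3c ⇒ BAD: non-unit step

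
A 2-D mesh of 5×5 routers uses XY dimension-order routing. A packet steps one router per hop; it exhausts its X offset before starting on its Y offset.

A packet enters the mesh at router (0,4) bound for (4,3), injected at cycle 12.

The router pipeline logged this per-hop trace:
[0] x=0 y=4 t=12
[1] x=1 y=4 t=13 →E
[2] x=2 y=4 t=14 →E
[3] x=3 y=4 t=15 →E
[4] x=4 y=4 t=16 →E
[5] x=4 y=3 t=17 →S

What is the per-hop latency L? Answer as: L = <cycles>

L = 1

From hop 0 (12) to hop 1 (13): +1 cycles.
That increment is L by definition: L = 1.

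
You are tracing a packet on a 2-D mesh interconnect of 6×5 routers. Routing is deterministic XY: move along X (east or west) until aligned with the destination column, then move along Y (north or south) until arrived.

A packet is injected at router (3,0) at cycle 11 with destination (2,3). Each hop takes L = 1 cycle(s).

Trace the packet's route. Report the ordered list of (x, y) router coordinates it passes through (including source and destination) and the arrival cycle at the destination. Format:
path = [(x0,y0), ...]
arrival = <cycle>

#0 — 3,0 | c11
#1 — 2,0 | c12 | W
#2 — 2,1 | c13 | N
#3 — 2,2 | c14 | N
#4 — 2,3 | c15 | N

path = [(3,0), (2,0), (2,1), (2,2), (2,3)]
arrival = 15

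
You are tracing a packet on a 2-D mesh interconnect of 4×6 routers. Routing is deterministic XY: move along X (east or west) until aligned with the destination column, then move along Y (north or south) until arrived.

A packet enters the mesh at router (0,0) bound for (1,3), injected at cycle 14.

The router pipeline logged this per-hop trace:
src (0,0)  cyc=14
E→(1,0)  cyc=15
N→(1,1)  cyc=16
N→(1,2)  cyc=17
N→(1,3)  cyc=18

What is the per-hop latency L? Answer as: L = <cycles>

L = 1

cyc[1] − cyc[0] = 15 − 14 = 1.
Each hop adds L, hence L = 1.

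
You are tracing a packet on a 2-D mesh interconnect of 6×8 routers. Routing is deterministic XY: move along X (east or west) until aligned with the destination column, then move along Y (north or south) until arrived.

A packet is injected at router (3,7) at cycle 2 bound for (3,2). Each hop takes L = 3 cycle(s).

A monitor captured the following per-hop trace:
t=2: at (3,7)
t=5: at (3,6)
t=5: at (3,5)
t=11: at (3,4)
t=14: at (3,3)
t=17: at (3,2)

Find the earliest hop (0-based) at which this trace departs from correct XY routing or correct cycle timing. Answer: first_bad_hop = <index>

first_bad_hop = 2

hop 1: step (+0,-1), +3 cyc — ok
hop 2: step (+0,-1), +0 cyc — BAD: Δcyc=0≠L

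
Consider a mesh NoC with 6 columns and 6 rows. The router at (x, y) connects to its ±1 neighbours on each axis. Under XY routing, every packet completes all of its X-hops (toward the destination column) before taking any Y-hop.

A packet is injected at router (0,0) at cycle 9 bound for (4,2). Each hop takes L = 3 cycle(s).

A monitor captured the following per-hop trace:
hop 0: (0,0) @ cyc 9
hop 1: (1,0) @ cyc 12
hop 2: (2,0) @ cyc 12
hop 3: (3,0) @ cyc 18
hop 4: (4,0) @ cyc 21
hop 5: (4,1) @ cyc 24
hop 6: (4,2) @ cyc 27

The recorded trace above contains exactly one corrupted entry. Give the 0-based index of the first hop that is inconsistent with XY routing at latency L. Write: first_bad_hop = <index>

hop 1: step (+1,+0), +3 cyc — ok
hop 2: step (+1,+0), +0 cyc — BAD: Δcyc=0≠L

first_bad_hop = 2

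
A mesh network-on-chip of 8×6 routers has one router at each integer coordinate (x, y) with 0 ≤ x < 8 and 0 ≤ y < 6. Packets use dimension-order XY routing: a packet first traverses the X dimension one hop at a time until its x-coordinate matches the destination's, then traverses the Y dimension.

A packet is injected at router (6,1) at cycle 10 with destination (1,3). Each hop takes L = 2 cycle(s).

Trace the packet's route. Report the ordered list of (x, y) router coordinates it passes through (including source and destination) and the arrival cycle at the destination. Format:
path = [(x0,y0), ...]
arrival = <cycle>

hop 0: (6,1) @ cyc 10
hop 1: (5,1) @ cyc 12  [W]
hop 2: (4,1) @ cyc 14  [W]
hop 3: (3,1) @ cyc 16  [W]
hop 4: (2,1) @ cyc 18  [W]
hop 5: (1,1) @ cyc 20  [W]
hop 6: (1,2) @ cyc 22  [N]
hop 7: (1,3) @ cyc 24  [N]

path = [(6,1), (5,1), (4,1), (3,1), (2,1), (1,1), (1,2), (1,3)]
arrival = 24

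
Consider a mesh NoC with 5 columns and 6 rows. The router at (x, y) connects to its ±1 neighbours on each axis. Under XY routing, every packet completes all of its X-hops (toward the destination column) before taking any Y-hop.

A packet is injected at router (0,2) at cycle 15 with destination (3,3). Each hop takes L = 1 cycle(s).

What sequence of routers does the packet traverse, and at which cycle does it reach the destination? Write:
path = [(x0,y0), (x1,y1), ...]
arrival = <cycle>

path = [(0,2), (1,2), (2,2), (3,2), (3,3)]
arrival = 19

t=15: at (0,2)
t=16: at (1,2) after E
t=17: at (2,2) after E
t=18: at (3,2) after E
t=19: at (3,3) after N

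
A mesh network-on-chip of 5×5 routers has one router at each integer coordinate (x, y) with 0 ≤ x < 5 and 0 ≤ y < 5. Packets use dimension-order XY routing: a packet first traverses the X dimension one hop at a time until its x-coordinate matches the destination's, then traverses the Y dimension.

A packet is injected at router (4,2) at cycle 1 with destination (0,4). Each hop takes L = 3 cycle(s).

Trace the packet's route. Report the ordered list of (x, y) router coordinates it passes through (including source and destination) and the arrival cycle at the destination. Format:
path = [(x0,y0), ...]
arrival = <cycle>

path = [(4,2), (3,2), (2,2), (1,2), (0,2), (0,3), (0,4)]
arrival = 19

  0. router=(4,2) cycle=1 (inject)
  1. router=(3,2) cycle=4 dir=W
  2. router=(2,2) cycle=7 dir=W
  3. router=(1,2) cycle=10 dir=W
  4. router=(0,2) cycle=13 dir=W
  5. router=(0,3) cycle=16 dir=N
  6. router=(0,4) cycle=19 dir=N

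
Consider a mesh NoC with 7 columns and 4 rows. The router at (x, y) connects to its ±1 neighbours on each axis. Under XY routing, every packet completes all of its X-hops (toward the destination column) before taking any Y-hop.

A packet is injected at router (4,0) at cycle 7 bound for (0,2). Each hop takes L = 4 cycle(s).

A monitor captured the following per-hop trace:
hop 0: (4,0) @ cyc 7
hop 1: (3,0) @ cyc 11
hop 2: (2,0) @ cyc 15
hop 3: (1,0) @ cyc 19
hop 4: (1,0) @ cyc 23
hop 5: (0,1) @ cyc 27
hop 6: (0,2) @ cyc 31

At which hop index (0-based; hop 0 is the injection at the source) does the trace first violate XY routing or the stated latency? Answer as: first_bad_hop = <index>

  1: Δx=-1 Δy=+0 Δt=4 [ok]
  2: Δx=-1 Δy=+0 Δt=4 [ok]
  3: Δx=-1 Δy=+0 Δt=4 [ok]
  4: Δx=+0 Δy=+0 Δt=4 [BAD: non-unit step]

first_bad_hop = 4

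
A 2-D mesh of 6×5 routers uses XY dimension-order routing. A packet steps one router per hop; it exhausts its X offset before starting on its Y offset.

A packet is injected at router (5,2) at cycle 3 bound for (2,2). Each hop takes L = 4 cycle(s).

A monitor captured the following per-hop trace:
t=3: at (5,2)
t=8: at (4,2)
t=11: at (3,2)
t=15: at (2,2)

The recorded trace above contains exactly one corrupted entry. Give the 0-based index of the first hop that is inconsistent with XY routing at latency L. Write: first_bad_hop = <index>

hop 1: step (-1,+0), +5 cyc — BAD: Δcyc=5≠L

first_bad_hop = 1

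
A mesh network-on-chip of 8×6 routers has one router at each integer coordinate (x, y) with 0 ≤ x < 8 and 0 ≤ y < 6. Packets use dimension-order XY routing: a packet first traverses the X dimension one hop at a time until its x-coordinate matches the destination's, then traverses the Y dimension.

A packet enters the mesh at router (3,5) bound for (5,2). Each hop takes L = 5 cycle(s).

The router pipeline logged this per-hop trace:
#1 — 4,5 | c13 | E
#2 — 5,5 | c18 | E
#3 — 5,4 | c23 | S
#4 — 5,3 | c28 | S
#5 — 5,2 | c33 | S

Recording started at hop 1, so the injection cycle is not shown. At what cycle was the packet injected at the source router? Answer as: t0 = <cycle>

The first recorded entry is hop 1 at cycle 13.
t0 = cyc[1] − L = 13 − 5 = 8.

t0 = 8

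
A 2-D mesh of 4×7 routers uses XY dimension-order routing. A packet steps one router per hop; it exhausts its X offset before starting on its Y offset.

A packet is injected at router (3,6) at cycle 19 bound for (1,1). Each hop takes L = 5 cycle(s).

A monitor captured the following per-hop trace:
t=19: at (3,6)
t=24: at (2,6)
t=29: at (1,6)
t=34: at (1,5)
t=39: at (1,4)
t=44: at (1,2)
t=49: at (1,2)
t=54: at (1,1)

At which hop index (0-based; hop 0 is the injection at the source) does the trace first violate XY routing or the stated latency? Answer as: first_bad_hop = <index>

first_bad_hop = 5

  1: Δx=-1 Δy=+0 Δt=5 [ok]
  2: Δx=-1 Δy=+0 Δt=5 [ok]
  3: Δx=+0 Δy=-1 Δt=5 [ok]
  4: Δx=+0 Δy=-1 Δt=5 [ok]
  5: Δx=+0 Δy=-2 Δt=5 [BAD: non-unit step]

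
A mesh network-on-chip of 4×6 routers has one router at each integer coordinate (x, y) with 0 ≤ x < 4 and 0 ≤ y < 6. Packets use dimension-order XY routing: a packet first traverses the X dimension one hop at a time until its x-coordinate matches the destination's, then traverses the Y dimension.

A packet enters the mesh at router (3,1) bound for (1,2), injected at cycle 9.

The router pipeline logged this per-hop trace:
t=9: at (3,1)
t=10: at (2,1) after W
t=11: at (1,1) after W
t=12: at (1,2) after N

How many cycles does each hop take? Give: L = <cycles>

L = 1

Between hops 0 and 1 the cycle counter advances 10 − 9 = 1.
Per-hop latency L = Δcyc = 1.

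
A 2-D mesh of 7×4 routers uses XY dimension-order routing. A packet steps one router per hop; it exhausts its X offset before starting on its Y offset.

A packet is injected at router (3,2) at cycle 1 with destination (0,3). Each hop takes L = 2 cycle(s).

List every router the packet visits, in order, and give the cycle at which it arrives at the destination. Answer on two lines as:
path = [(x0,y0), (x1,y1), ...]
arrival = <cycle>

path = [(3,2), (2,2), (1,2), (0,2), (0,3)]
arrival = 9

  0. router=(3,2) cycle=1 (inject)
  1. router=(2,2) cycle=3 dir=W
  2. router=(1,2) cycle=5 dir=W
  3. router=(0,2) cycle=7 dir=W
  4. router=(0,3) cycle=9 dir=N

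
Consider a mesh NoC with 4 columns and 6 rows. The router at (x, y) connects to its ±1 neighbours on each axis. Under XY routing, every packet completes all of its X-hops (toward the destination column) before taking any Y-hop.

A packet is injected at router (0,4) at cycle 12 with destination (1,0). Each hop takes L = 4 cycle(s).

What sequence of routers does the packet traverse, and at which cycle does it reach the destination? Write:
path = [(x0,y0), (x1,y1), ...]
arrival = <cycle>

path = [(0,4), (1,4), (1,3), (1,2), (1,1), (1,0)]
arrival = 32

src (0,4)  cyc=12
E→(1,4)  cyc=16
S→(1,3)  cyc=20
S→(1,2)  cyc=24
S→(1,1)  cyc=28
S→(1,0)  cyc=32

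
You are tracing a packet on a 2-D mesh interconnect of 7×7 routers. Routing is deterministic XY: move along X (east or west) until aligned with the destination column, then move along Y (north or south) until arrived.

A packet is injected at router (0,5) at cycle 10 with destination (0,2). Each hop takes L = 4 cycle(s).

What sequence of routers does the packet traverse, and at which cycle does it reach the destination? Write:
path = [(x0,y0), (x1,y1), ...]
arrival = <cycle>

path = [(0,5), (0,4), (0,3), (0,2)]
arrival = 22

#0 — 0,5 | c10
#1 — 0,4 | c14 | S
#2 — 0,3 | c18 | S
#3 — 0,2 | c22 | S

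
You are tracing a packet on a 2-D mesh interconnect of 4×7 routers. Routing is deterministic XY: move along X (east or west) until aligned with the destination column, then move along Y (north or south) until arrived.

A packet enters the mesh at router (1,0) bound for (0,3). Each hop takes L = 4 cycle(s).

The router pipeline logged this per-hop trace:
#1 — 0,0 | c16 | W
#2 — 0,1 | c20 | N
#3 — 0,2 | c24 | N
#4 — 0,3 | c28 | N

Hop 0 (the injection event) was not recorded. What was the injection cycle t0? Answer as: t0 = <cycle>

t0 = 12

At hop 1 the cycle is 16; in general cyc_k = t0 + kL.
Therefore t0 = 16 − L = 12.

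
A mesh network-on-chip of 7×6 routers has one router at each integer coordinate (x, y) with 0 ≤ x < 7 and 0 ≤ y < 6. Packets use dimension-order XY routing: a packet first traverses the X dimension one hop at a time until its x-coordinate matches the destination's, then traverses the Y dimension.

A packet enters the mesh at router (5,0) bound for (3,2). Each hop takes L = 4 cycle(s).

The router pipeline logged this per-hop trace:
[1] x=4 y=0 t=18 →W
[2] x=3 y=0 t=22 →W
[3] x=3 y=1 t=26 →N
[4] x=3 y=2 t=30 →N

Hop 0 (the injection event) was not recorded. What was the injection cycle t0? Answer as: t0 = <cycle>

t0 = 14

The first recorded entry is hop 1 at cycle 18.
t0 = cyc[1] − L = 18 − 4 = 14.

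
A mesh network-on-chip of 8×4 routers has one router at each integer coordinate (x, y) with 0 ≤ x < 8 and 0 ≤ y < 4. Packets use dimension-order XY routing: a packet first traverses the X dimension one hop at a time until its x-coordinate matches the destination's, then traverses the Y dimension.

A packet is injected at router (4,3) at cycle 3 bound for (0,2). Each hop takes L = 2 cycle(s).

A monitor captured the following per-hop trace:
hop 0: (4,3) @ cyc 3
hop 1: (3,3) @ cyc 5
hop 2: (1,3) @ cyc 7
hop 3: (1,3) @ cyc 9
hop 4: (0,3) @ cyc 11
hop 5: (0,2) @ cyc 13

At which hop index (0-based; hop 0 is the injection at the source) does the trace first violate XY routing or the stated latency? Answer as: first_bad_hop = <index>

  1: Δx=-1 Δy=+0 Δt=2 [ok]
  2: Δx=-2 Δy=+0 Δt=2 [BAD: non-unit step]

first_bad_hop = 2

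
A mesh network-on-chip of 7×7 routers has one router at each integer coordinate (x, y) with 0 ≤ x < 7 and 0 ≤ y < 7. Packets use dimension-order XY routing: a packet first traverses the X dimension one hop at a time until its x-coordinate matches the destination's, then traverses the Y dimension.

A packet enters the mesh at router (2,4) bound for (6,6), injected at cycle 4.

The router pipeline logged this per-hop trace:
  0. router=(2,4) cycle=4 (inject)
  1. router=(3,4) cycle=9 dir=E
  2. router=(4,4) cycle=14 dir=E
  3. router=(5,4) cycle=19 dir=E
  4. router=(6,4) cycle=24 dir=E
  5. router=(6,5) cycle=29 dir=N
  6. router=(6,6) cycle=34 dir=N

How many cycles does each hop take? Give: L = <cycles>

Δcyc across hop 0→1: 9 − 4 = 5.
One hop costs L cycles, so L = 5.

L = 5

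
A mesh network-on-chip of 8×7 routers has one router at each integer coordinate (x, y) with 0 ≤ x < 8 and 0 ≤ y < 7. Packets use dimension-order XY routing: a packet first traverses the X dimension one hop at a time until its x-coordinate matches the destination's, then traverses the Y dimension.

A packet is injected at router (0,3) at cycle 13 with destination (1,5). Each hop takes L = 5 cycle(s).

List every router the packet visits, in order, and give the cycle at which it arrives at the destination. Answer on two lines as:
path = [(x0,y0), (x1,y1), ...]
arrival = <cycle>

path = [(0,3), (1,3), (1,4), (1,5)]
arrival = 28

src (0,3)  cyc=13
E→(1,3)  cyc=18
N→(1,4)  cyc=23
N→(1,5)  cyc=28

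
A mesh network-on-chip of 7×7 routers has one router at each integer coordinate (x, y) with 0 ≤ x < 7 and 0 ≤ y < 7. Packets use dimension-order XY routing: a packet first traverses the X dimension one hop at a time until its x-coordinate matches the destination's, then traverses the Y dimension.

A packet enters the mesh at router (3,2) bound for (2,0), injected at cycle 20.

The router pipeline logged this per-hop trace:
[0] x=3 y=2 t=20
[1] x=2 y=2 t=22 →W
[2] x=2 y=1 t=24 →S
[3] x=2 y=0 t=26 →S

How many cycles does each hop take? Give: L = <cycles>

L = 2

Between hops 0 and 1 the cycle counter advances 22 − 20 = 2.
Each hop adds L, hence L = 2.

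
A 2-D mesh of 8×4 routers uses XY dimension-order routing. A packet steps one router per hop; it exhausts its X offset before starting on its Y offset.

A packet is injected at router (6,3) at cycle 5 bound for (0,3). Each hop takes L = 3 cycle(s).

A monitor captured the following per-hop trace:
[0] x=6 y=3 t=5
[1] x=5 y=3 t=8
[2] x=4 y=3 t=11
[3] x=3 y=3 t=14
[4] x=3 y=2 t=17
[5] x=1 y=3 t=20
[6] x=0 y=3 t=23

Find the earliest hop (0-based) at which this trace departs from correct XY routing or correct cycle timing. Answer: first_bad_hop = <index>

first_bad_hop = 4

hop 1: step (-1,+0), +3 cyc — ok
hop 2: step (-1,+0), +3 cyc — ok
hop 3: step (-1,+0), +3 cyc — ok
hop 4: step (+0,-1), +3 cyc — BAD: Y-move but x=3≠0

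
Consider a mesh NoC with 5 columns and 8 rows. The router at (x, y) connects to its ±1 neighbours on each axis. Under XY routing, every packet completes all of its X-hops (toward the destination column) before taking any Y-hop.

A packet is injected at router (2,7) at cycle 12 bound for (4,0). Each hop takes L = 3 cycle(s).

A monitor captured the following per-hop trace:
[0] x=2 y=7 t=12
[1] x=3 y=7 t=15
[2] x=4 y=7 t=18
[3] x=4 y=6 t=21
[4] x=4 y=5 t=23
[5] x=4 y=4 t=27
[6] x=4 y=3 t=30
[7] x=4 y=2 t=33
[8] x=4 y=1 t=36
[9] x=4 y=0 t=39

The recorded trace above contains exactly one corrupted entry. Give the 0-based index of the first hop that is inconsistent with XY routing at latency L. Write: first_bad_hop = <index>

first_bad_hop = 4

check 1→ d=(1,0) cyc+3: ok
check 2→ d=(1,0) cyc+3: ok
check 3→ d=(0,-1) cyc+3: ok
check 4→ d=(0,-1) cyc+2: BAD: Δcyc=2≠L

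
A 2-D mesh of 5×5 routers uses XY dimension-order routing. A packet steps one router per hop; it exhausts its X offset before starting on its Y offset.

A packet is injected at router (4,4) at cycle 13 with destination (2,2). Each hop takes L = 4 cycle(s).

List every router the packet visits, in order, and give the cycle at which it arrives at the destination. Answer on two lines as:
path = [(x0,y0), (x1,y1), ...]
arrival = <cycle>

#0 — 4,4 | c13
#1 — 3,4 | c17 | W
#2 — 2,4 | c21 | W
#3 — 2,3 | c25 | S
#4 — 2,2 | c29 | S

path = [(4,4), (3,4), (2,4), (2,3), (2,2)]
arrival = 29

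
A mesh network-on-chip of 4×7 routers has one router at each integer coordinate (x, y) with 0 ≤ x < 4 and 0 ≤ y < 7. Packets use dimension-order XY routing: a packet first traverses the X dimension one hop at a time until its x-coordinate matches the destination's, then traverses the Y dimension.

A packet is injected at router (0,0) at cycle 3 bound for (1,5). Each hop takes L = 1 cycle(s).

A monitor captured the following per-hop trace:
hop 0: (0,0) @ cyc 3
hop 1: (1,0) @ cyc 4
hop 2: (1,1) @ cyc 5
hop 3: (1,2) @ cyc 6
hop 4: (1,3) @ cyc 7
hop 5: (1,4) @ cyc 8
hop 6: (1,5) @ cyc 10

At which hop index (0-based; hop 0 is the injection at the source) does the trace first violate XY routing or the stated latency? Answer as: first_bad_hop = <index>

  1: Δx=+1 Δy=+0 Δt=1 [ok]
  2: Δx=+0 Δy=+1 Δt=1 [ok]
  3: Δx=+0 Δy=+1 Δt=1 [ok]
  4: Δx=+0 Δy=+1 Δt=1 [ok]
  5: Δx=+0 Δy=+1 Δt=1 [ok]
  6: Δx=+0 Δy=+1 Δt=2 [BAD: Δcyc=2≠L]

first_bad_hop = 6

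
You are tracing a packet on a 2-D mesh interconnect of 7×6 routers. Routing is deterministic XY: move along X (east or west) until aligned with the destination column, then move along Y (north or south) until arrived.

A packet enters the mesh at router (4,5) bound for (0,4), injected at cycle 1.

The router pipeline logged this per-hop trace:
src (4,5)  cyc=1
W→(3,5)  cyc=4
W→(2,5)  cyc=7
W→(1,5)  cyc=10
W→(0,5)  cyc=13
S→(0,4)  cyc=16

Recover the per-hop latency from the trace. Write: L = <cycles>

L = 3

From hop 0 (1) to hop 1 (4): +3 cycles.
That increment is L by definition: L = 3.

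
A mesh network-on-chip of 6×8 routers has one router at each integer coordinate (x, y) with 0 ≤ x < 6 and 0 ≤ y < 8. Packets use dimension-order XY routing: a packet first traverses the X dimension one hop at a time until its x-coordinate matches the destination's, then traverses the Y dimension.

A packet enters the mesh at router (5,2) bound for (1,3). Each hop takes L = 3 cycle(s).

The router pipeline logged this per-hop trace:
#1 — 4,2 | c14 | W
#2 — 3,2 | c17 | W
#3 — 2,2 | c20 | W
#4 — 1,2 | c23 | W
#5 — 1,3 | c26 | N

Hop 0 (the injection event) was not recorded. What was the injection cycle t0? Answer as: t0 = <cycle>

At hop 1 the cycle is 14; in general cyc_k = t0 + kL.
t0 = cyc[1] − L = 14 − 3 = 11.

t0 = 11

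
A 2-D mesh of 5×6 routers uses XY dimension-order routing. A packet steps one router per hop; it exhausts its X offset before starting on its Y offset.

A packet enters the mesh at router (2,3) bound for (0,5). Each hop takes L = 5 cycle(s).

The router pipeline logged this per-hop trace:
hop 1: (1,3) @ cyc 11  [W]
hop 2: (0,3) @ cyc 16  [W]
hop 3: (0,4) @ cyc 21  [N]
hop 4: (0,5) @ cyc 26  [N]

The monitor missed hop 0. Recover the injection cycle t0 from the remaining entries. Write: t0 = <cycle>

t0 = 6

The first recorded entry is hop 1 at cycle 11.
So t0 = 11 − 1·5 = 6.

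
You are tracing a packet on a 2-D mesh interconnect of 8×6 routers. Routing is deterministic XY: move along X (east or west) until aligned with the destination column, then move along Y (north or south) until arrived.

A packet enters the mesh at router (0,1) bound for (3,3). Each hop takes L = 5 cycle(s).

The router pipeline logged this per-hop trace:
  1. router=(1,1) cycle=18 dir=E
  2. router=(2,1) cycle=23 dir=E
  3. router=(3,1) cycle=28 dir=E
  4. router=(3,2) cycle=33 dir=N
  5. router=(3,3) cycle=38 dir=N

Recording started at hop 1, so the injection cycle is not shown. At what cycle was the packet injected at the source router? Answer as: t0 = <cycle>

Hop 1 reached at cycle 18; hop k is at t0 + k·L.
Therefore t0 = 18 − L = 13.

t0 = 13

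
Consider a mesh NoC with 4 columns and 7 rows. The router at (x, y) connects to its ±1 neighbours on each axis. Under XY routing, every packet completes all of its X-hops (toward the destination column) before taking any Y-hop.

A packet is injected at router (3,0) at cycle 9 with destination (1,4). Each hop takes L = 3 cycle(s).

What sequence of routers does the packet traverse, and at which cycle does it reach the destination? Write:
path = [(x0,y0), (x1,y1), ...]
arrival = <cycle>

src (3,0)  cyc=9
W→(2,0)  cyc=12
W→(1,0)  cyc=15
N→(1,1)  cyc=18
N→(1,2)  cyc=21
N→(1,3)  cyc=24
N→(1,4)  cyc=27

path = [(3,0), (2,0), (1,0), (1,1), (1,2), (1,3), (1,4)]
arrival = 27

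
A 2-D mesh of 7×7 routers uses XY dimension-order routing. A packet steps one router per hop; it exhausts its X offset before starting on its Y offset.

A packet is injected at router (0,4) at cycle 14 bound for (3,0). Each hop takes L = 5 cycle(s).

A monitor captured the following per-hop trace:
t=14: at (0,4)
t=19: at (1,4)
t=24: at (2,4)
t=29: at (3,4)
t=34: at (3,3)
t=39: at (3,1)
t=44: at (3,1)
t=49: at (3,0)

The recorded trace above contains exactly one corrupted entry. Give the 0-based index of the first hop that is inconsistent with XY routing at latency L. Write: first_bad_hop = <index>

first_bad_hop = 5

[1] (+1,+0) / 5c ⇒ ok
[2] (+1,+0) / 5c ⇒ ok
[3] (+1,+0) / 5c ⇒ ok
[4] (+0,-1) / 5c ⇒ ok
[5] (+0,-2) / 5c ⇒ BAD: non-unit step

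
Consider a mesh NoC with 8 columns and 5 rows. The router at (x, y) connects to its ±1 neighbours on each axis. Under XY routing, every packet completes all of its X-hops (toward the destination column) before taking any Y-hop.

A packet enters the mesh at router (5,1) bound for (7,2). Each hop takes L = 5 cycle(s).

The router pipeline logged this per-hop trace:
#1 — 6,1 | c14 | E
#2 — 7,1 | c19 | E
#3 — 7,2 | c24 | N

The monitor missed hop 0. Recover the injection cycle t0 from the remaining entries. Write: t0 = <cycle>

t0 = 9

The first recorded entry is hop 1 at cycle 14.
t0 = cyc[1] − L = 14 − 5 = 9.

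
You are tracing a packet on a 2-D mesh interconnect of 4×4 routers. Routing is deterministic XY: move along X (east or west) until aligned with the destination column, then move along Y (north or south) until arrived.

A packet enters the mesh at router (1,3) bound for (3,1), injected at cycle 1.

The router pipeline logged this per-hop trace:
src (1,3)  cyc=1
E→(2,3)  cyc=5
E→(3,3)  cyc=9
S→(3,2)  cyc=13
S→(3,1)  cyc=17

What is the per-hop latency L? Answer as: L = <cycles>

L = 4

Δcyc across hop 0→1: 5 − 1 = 4.
Per-hop latency L = Δcyc = 4.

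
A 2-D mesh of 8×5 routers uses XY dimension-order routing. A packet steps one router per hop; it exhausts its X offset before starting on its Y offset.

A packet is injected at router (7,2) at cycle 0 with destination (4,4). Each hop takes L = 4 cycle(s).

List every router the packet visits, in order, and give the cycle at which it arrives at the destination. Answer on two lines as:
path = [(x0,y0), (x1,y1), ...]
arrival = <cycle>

path = [(7,2), (6,2), (5,2), (4,2), (4,3), (4,4)]
arrival = 20

  0. router=(7,2) cycle=0 (inject)
  1. router=(6,2) cycle=4 dir=W
  2. router=(5,2) cycle=8 dir=W
  3. router=(4,2) cycle=12 dir=W
  4. router=(4,3) cycle=16 dir=N
  5. router=(4,4) cycle=20 dir=N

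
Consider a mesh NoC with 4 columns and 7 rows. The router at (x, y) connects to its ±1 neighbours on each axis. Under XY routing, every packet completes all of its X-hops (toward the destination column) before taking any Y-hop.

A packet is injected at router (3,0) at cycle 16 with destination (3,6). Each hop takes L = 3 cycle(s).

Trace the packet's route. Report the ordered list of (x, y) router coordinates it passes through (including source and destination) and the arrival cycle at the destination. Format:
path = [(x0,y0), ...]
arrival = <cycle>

[0] x=3 y=0 t=16
[1] x=3 y=1 t=19 →N
[2] x=3 y=2 t=22 →N
[3] x=3 y=3 t=25 →N
[4] x=3 y=4 t=28 →N
[5] x=3 y=5 t=31 →N
[6] x=3 y=6 t=34 →N

path = [(3,0), (3,1), (3,2), (3,3), (3,4), (3,5), (3,6)]
arrival = 34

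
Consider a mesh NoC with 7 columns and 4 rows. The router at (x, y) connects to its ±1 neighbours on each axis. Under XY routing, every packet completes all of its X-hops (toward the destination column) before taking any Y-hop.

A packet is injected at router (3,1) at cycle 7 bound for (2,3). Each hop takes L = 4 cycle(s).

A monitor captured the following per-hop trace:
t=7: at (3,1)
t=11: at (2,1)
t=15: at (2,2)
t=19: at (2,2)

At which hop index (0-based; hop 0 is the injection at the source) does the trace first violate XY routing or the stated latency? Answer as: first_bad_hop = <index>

  1: Δx=-1 Δy=+0 Δt=4 [ok]
  2: Δx=+0 Δy=+1 Δt=4 [ok]
  3: Δx=+0 Δy=+0 Δt=4 [BAD: non-unit step]

first_bad_hop = 3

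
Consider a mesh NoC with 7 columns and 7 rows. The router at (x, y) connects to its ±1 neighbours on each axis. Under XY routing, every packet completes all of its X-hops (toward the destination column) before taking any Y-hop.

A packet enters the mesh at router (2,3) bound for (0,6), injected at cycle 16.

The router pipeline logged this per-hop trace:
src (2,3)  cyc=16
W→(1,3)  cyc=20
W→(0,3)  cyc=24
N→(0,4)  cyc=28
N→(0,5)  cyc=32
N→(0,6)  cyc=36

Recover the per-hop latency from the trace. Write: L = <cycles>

cyc[1] − cyc[0] = 20 − 16 = 4.
One hop costs L cycles, so L = 4.

L = 4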